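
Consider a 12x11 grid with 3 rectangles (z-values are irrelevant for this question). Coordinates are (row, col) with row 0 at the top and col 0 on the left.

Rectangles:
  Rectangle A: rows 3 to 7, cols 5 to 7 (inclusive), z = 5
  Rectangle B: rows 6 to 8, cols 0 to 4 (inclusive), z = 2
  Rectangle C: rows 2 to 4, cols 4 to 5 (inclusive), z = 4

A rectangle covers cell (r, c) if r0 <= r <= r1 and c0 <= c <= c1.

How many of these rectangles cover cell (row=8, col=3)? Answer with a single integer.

Check cell (8,3):
  A: rows 3-7 cols 5-7 -> outside (row miss)
  B: rows 6-8 cols 0-4 -> covers
  C: rows 2-4 cols 4-5 -> outside (row miss)
Count covering = 1

Answer: 1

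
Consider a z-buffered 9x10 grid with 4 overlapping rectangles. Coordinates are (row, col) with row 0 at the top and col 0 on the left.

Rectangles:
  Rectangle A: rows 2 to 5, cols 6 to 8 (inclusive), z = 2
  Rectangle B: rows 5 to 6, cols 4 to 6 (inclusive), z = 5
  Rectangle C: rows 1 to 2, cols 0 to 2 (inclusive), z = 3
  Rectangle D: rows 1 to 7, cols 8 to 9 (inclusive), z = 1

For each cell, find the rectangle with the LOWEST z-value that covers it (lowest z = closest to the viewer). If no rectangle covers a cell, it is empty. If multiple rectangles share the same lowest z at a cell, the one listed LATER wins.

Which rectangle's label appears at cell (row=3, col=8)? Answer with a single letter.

Check cell (3,8):
  A: rows 2-5 cols 6-8 z=2 -> covers; best now A (z=2)
  B: rows 5-6 cols 4-6 -> outside (row miss)
  C: rows 1-2 cols 0-2 -> outside (row miss)
  D: rows 1-7 cols 8-9 z=1 -> covers; best now D (z=1)
Winner: D at z=1

Answer: D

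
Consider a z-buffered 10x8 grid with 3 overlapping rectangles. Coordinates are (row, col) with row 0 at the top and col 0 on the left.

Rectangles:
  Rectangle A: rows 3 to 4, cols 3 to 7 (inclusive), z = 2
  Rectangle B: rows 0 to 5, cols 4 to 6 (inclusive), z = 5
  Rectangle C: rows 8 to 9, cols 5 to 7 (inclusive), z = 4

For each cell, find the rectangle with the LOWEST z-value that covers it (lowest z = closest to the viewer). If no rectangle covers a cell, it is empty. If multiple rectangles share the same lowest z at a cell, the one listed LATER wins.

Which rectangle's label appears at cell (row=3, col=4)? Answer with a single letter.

Check cell (3,4):
  A: rows 3-4 cols 3-7 z=2 -> covers; best now A (z=2)
  B: rows 0-5 cols 4-6 z=5 -> covers; best now A (z=2)
  C: rows 8-9 cols 5-7 -> outside (row miss)
Winner: A at z=2

Answer: A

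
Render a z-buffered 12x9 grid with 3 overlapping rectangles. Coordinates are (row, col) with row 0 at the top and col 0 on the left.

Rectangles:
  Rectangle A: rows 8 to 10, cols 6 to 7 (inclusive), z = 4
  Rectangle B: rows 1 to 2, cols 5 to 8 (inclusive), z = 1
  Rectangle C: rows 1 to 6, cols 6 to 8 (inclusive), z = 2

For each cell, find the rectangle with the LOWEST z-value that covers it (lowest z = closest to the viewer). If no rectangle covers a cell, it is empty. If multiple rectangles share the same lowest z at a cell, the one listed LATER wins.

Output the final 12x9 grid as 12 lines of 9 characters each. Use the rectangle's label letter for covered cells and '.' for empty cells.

.........
.....BBBB
.....BBBB
......CCC
......CCC
......CCC
......CCC
.........
......AA.
......AA.
......AA.
.........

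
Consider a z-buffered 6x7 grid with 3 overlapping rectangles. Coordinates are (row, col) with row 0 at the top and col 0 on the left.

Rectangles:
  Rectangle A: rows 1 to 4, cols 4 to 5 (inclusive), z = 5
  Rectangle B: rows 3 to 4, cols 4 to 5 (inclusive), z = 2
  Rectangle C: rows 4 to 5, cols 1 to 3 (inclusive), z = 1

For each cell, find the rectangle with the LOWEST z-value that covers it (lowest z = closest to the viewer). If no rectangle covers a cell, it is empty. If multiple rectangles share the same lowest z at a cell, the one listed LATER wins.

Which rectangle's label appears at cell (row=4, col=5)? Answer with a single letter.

Answer: B

Derivation:
Check cell (4,5):
  A: rows 1-4 cols 4-5 z=5 -> covers; best now A (z=5)
  B: rows 3-4 cols 4-5 z=2 -> covers; best now B (z=2)
  C: rows 4-5 cols 1-3 -> outside (col miss)
Winner: B at z=2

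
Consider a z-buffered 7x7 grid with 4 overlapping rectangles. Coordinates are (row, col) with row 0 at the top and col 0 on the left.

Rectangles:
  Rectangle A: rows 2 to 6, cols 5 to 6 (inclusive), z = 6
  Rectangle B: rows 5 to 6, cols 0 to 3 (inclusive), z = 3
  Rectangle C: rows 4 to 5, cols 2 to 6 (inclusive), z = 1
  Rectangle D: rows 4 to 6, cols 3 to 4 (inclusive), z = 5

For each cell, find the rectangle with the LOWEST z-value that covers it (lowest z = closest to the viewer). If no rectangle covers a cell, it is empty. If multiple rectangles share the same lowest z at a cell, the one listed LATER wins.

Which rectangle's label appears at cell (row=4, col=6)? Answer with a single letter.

Check cell (4,6):
  A: rows 2-6 cols 5-6 z=6 -> covers; best now A (z=6)
  B: rows 5-6 cols 0-3 -> outside (row miss)
  C: rows 4-5 cols 2-6 z=1 -> covers; best now C (z=1)
  D: rows 4-6 cols 3-4 -> outside (col miss)
Winner: C at z=1

Answer: C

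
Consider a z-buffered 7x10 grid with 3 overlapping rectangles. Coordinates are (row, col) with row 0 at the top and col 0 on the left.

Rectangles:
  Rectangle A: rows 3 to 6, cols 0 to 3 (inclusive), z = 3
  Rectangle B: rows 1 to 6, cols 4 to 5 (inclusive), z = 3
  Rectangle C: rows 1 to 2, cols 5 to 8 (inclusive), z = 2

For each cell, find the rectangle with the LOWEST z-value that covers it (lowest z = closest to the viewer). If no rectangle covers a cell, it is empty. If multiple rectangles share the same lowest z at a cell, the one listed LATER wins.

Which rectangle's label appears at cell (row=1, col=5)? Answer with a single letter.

Answer: C

Derivation:
Check cell (1,5):
  A: rows 3-6 cols 0-3 -> outside (row miss)
  B: rows 1-6 cols 4-5 z=3 -> covers; best now B (z=3)
  C: rows 1-2 cols 5-8 z=2 -> covers; best now C (z=2)
Winner: C at z=2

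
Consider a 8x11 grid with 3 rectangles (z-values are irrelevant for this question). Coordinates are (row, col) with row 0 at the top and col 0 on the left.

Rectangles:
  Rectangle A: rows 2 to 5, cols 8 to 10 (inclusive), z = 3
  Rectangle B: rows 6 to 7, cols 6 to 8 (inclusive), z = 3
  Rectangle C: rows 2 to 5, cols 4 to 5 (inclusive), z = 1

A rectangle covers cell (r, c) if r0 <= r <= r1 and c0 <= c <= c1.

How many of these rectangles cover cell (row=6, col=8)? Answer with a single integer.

Check cell (6,8):
  A: rows 2-5 cols 8-10 -> outside (row miss)
  B: rows 6-7 cols 6-8 -> covers
  C: rows 2-5 cols 4-5 -> outside (row miss)
Count covering = 1

Answer: 1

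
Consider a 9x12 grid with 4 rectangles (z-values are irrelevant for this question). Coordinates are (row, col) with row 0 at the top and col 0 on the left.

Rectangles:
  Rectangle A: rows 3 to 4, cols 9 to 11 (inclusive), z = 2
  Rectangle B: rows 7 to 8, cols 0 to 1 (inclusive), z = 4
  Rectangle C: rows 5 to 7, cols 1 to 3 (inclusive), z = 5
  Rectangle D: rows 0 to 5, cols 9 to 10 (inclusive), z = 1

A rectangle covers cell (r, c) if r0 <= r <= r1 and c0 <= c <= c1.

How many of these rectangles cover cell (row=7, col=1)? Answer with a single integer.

Check cell (7,1):
  A: rows 3-4 cols 9-11 -> outside (row miss)
  B: rows 7-8 cols 0-1 -> covers
  C: rows 5-7 cols 1-3 -> covers
  D: rows 0-5 cols 9-10 -> outside (row miss)
Count covering = 2

Answer: 2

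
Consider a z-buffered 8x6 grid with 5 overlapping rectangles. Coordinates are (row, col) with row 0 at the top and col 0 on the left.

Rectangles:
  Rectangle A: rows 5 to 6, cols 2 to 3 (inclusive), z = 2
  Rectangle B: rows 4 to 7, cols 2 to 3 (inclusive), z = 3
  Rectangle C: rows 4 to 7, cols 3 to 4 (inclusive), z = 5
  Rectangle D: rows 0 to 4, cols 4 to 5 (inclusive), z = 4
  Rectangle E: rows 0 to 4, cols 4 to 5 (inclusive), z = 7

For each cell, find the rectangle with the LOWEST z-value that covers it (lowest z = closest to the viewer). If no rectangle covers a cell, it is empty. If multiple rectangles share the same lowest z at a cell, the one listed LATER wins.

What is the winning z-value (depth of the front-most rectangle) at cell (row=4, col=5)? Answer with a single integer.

Check cell (4,5):
  A: rows 5-6 cols 2-3 -> outside (row miss)
  B: rows 4-7 cols 2-3 -> outside (col miss)
  C: rows 4-7 cols 3-4 -> outside (col miss)
  D: rows 0-4 cols 4-5 z=4 -> covers; best now D (z=4)
  E: rows 0-4 cols 4-5 z=7 -> covers; best now D (z=4)
Winner: D at z=4

Answer: 4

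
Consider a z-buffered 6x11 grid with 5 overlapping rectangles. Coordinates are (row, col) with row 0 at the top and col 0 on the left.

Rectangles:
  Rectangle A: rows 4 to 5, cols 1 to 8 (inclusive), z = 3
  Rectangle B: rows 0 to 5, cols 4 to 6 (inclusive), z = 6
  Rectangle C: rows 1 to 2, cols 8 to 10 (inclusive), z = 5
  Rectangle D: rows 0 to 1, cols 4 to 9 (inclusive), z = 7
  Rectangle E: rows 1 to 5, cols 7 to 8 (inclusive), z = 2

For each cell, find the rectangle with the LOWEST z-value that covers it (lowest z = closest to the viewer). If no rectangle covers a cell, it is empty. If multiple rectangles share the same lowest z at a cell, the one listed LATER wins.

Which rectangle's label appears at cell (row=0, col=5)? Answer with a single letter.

Check cell (0,5):
  A: rows 4-5 cols 1-8 -> outside (row miss)
  B: rows 0-5 cols 4-6 z=6 -> covers; best now B (z=6)
  C: rows 1-2 cols 8-10 -> outside (row miss)
  D: rows 0-1 cols 4-9 z=7 -> covers; best now B (z=6)
  E: rows 1-5 cols 7-8 -> outside (row miss)
Winner: B at z=6

Answer: B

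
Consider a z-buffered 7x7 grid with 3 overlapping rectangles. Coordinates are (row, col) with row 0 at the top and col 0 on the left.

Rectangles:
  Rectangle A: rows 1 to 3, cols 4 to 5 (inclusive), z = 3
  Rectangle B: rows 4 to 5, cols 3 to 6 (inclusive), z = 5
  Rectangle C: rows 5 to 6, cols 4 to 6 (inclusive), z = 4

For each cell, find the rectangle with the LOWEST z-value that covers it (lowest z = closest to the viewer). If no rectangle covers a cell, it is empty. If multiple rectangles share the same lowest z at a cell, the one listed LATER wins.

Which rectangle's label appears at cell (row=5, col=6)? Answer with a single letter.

Answer: C

Derivation:
Check cell (5,6):
  A: rows 1-3 cols 4-5 -> outside (row miss)
  B: rows 4-5 cols 3-6 z=5 -> covers; best now B (z=5)
  C: rows 5-6 cols 4-6 z=4 -> covers; best now C (z=4)
Winner: C at z=4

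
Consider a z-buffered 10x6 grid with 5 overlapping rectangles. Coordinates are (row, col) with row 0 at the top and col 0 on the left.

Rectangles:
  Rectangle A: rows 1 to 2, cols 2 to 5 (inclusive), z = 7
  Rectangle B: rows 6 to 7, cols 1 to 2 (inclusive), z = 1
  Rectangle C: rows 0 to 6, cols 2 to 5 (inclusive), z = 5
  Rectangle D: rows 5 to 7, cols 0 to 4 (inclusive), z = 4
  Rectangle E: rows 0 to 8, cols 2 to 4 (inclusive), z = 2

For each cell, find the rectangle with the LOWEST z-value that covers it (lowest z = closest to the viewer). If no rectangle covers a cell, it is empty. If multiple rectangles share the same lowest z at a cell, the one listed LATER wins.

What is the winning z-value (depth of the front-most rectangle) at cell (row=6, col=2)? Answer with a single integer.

Check cell (6,2):
  A: rows 1-2 cols 2-5 -> outside (row miss)
  B: rows 6-7 cols 1-2 z=1 -> covers; best now B (z=1)
  C: rows 0-6 cols 2-5 z=5 -> covers; best now B (z=1)
  D: rows 5-7 cols 0-4 z=4 -> covers; best now B (z=1)
  E: rows 0-8 cols 2-4 z=2 -> covers; best now B (z=1)
Winner: B at z=1

Answer: 1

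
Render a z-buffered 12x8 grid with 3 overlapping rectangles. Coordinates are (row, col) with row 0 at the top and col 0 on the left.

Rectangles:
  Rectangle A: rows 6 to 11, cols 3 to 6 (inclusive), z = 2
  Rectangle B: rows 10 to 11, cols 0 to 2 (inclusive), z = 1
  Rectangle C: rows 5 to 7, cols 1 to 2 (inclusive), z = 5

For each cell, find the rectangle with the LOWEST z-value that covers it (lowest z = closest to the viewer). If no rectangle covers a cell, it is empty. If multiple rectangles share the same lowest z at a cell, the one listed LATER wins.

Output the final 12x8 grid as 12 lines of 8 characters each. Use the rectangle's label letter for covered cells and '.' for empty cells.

........
........
........
........
........
.CC.....
.CCAAAA.
.CCAAAA.
...AAAA.
...AAAA.
BBBAAAA.
BBBAAAA.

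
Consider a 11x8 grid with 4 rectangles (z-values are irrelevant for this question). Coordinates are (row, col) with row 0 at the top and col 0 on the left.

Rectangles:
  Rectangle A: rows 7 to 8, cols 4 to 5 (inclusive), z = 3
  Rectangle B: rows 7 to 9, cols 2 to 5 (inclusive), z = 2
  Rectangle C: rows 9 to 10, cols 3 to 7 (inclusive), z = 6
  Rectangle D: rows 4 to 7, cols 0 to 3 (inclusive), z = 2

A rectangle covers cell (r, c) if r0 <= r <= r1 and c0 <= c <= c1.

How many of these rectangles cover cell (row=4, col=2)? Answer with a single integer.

Check cell (4,2):
  A: rows 7-8 cols 4-5 -> outside (row miss)
  B: rows 7-9 cols 2-5 -> outside (row miss)
  C: rows 9-10 cols 3-7 -> outside (row miss)
  D: rows 4-7 cols 0-3 -> covers
Count covering = 1

Answer: 1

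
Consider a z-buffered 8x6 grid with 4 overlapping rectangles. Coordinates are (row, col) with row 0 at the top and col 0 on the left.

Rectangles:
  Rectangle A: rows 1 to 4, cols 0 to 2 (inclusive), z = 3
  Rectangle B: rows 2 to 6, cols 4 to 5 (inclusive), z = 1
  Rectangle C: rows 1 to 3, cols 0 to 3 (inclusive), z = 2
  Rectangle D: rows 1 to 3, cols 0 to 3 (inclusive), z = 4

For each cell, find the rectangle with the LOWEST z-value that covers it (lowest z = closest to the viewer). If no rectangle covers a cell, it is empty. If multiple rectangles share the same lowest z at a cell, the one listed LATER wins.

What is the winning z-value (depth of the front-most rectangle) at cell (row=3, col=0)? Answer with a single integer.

Answer: 2

Derivation:
Check cell (3,0):
  A: rows 1-4 cols 0-2 z=3 -> covers; best now A (z=3)
  B: rows 2-6 cols 4-5 -> outside (col miss)
  C: rows 1-3 cols 0-3 z=2 -> covers; best now C (z=2)
  D: rows 1-3 cols 0-3 z=4 -> covers; best now C (z=2)
Winner: C at z=2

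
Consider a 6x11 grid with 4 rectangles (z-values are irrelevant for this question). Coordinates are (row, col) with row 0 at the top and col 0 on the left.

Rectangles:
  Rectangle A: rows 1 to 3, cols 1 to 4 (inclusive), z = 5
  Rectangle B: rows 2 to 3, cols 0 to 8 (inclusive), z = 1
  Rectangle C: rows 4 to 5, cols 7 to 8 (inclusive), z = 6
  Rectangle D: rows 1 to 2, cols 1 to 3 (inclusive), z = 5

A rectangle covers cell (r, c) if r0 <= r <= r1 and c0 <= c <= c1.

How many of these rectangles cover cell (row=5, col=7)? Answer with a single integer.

Answer: 1

Derivation:
Check cell (5,7):
  A: rows 1-3 cols 1-4 -> outside (row miss)
  B: rows 2-3 cols 0-8 -> outside (row miss)
  C: rows 4-5 cols 7-8 -> covers
  D: rows 1-2 cols 1-3 -> outside (row miss)
Count covering = 1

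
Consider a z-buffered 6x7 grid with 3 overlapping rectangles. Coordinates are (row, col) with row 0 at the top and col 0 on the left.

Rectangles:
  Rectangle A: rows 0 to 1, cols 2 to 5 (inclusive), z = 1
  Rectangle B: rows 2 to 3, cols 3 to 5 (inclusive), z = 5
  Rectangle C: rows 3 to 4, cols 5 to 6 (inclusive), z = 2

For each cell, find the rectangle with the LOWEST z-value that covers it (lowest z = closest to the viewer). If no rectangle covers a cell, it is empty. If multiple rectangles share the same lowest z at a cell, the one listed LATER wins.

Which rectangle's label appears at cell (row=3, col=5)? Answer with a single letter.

Check cell (3,5):
  A: rows 0-1 cols 2-5 -> outside (row miss)
  B: rows 2-3 cols 3-5 z=5 -> covers; best now B (z=5)
  C: rows 3-4 cols 5-6 z=2 -> covers; best now C (z=2)
Winner: C at z=2

Answer: C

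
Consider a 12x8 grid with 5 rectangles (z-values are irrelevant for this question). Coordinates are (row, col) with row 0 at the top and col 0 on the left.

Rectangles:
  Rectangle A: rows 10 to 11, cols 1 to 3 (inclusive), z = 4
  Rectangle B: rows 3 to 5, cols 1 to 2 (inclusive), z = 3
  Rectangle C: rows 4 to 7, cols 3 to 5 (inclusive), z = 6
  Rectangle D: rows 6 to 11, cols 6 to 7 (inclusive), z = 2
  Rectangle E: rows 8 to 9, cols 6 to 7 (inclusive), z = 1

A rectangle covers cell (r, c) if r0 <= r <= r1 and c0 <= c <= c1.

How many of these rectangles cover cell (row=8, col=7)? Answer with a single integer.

Answer: 2

Derivation:
Check cell (8,7):
  A: rows 10-11 cols 1-3 -> outside (row miss)
  B: rows 3-5 cols 1-2 -> outside (row miss)
  C: rows 4-7 cols 3-5 -> outside (row miss)
  D: rows 6-11 cols 6-7 -> covers
  E: rows 8-9 cols 6-7 -> covers
Count covering = 2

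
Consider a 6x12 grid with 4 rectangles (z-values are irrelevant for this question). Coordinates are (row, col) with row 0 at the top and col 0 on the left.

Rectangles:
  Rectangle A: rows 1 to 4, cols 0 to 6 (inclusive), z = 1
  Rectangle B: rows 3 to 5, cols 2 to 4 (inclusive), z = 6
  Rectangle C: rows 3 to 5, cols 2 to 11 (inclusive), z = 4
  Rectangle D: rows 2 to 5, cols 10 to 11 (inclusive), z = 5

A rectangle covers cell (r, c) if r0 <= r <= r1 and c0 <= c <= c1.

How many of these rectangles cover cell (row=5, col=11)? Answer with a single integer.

Answer: 2

Derivation:
Check cell (5,11):
  A: rows 1-4 cols 0-6 -> outside (row miss)
  B: rows 3-5 cols 2-4 -> outside (col miss)
  C: rows 3-5 cols 2-11 -> covers
  D: rows 2-5 cols 10-11 -> covers
Count covering = 2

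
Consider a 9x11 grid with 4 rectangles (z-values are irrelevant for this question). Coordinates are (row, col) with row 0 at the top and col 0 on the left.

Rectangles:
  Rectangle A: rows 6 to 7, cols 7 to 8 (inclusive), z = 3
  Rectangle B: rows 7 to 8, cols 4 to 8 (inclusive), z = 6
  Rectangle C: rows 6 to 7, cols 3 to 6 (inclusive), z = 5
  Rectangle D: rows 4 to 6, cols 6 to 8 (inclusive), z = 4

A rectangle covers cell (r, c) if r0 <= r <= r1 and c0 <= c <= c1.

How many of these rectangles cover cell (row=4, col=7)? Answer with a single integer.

Check cell (4,7):
  A: rows 6-7 cols 7-8 -> outside (row miss)
  B: rows 7-8 cols 4-8 -> outside (row miss)
  C: rows 6-7 cols 3-6 -> outside (row miss)
  D: rows 4-6 cols 6-8 -> covers
Count covering = 1

Answer: 1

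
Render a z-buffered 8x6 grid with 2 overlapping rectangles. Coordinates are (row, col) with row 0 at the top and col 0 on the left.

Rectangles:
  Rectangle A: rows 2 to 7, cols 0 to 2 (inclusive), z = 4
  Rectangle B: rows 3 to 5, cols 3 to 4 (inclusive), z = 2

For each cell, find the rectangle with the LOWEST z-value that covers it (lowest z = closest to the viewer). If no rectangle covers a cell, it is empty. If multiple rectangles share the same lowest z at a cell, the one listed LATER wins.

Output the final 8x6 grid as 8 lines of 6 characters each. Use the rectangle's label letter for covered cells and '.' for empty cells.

......
......
AAA...
AAABB.
AAABB.
AAABB.
AAA...
AAA...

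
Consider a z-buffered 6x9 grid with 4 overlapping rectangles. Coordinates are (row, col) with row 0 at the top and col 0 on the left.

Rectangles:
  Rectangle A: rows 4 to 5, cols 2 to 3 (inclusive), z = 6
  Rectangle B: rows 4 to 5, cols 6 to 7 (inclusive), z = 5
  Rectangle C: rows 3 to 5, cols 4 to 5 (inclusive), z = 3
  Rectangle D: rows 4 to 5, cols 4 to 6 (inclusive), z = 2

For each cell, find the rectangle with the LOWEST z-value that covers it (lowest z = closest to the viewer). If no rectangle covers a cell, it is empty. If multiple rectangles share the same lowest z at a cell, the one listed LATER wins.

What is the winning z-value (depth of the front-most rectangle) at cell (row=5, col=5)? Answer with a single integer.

Check cell (5,5):
  A: rows 4-5 cols 2-3 -> outside (col miss)
  B: rows 4-5 cols 6-7 -> outside (col miss)
  C: rows 3-5 cols 4-5 z=3 -> covers; best now C (z=3)
  D: rows 4-5 cols 4-6 z=2 -> covers; best now D (z=2)
Winner: D at z=2

Answer: 2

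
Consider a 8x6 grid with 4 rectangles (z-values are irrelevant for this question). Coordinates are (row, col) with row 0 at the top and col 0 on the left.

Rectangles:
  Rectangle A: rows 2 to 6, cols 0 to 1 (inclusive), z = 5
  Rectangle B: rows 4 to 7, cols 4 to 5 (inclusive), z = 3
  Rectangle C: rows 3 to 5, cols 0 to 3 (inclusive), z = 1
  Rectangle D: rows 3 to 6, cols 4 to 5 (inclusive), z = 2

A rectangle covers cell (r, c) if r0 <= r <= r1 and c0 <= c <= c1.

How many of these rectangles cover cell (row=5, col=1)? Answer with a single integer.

Check cell (5,1):
  A: rows 2-6 cols 0-1 -> covers
  B: rows 4-7 cols 4-5 -> outside (col miss)
  C: rows 3-5 cols 0-3 -> covers
  D: rows 3-6 cols 4-5 -> outside (col miss)
Count covering = 2

Answer: 2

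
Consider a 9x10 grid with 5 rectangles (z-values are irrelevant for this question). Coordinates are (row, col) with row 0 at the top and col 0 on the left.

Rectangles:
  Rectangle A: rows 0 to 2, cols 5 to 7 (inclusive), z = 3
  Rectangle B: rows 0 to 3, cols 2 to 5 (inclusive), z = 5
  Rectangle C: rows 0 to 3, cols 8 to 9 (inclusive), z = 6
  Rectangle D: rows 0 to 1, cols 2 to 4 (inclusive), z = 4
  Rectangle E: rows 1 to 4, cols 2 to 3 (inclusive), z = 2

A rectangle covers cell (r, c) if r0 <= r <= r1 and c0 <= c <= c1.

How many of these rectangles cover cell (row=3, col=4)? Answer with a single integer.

Check cell (3,4):
  A: rows 0-2 cols 5-7 -> outside (row miss)
  B: rows 0-3 cols 2-5 -> covers
  C: rows 0-3 cols 8-9 -> outside (col miss)
  D: rows 0-1 cols 2-4 -> outside (row miss)
  E: rows 1-4 cols 2-3 -> outside (col miss)
Count covering = 1

Answer: 1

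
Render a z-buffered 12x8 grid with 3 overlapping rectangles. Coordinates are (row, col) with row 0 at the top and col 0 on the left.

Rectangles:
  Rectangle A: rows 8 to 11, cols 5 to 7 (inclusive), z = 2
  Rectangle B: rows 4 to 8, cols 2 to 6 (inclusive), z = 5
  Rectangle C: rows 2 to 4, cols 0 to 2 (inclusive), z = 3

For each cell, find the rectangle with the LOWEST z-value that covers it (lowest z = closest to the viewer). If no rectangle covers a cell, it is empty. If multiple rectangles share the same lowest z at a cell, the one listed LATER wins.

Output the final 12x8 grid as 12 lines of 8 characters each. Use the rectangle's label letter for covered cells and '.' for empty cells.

........
........
CCC.....
CCC.....
CCCBBBB.
..BBBBB.
..BBBBB.
..BBBBB.
..BBBAAA
.....AAA
.....AAA
.....AAA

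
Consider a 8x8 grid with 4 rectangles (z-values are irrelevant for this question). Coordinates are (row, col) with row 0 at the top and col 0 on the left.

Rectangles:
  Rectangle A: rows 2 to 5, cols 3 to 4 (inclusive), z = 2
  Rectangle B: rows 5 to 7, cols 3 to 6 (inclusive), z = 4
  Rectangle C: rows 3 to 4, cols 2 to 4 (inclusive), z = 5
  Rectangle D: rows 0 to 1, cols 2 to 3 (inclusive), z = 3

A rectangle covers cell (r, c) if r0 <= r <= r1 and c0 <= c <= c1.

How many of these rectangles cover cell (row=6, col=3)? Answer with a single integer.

Answer: 1

Derivation:
Check cell (6,3):
  A: rows 2-5 cols 3-4 -> outside (row miss)
  B: rows 5-7 cols 3-6 -> covers
  C: rows 3-4 cols 2-4 -> outside (row miss)
  D: rows 0-1 cols 2-3 -> outside (row miss)
Count covering = 1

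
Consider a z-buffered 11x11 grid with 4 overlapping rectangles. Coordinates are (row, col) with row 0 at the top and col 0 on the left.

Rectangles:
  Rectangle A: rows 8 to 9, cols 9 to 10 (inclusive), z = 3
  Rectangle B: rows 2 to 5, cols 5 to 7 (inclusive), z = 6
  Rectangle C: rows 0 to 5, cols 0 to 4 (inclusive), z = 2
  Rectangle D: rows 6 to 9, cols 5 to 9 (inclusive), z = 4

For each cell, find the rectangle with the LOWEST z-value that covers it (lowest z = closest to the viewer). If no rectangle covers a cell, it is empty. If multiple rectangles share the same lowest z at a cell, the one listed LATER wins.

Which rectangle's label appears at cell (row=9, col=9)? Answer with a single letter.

Check cell (9,9):
  A: rows 8-9 cols 9-10 z=3 -> covers; best now A (z=3)
  B: rows 2-5 cols 5-7 -> outside (row miss)
  C: rows 0-5 cols 0-4 -> outside (row miss)
  D: rows 6-9 cols 5-9 z=4 -> covers; best now A (z=3)
Winner: A at z=3

Answer: A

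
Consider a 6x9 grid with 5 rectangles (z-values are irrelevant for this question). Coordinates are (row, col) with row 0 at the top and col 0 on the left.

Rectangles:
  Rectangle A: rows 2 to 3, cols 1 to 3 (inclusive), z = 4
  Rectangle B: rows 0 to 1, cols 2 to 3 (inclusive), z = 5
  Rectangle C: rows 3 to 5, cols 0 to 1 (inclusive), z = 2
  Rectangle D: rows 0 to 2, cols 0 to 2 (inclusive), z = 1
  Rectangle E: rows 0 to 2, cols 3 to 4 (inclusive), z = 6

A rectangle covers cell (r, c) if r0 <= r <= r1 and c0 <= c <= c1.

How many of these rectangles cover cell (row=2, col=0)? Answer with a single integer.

Check cell (2,0):
  A: rows 2-3 cols 1-3 -> outside (col miss)
  B: rows 0-1 cols 2-3 -> outside (row miss)
  C: rows 3-5 cols 0-1 -> outside (row miss)
  D: rows 0-2 cols 0-2 -> covers
  E: rows 0-2 cols 3-4 -> outside (col miss)
Count covering = 1

Answer: 1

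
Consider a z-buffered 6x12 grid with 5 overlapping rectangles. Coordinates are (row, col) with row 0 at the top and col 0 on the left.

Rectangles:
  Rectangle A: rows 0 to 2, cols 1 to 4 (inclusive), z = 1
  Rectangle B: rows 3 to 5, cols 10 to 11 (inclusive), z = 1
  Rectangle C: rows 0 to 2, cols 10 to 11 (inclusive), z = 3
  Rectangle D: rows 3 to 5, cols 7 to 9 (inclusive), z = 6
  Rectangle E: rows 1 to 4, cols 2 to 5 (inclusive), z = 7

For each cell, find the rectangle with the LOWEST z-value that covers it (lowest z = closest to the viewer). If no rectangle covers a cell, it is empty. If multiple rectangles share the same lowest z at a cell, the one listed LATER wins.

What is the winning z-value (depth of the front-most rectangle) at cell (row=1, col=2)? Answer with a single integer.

Check cell (1,2):
  A: rows 0-2 cols 1-4 z=1 -> covers; best now A (z=1)
  B: rows 3-5 cols 10-11 -> outside (row miss)
  C: rows 0-2 cols 10-11 -> outside (col miss)
  D: rows 3-5 cols 7-9 -> outside (row miss)
  E: rows 1-4 cols 2-5 z=7 -> covers; best now A (z=1)
Winner: A at z=1

Answer: 1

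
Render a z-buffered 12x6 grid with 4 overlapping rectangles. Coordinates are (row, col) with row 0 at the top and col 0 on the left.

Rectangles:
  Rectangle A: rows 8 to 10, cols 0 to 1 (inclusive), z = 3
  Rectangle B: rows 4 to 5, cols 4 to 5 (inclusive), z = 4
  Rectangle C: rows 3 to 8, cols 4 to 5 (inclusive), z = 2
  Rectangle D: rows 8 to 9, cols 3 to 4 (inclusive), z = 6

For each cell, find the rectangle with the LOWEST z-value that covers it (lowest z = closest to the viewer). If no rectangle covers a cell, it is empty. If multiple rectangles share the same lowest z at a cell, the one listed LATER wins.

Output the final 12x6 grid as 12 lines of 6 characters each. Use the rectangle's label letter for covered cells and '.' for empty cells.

......
......
......
....CC
....CC
....CC
....CC
....CC
AA.DCC
AA.DD.
AA....
......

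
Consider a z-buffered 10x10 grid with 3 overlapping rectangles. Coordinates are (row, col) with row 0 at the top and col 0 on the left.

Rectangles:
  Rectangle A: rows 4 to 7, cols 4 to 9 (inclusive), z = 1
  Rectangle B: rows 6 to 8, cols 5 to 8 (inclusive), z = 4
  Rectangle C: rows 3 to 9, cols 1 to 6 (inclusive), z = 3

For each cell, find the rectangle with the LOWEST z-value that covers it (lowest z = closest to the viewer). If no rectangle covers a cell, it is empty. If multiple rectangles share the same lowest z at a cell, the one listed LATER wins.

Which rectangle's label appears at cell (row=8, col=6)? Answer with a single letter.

Check cell (8,6):
  A: rows 4-7 cols 4-9 -> outside (row miss)
  B: rows 6-8 cols 5-8 z=4 -> covers; best now B (z=4)
  C: rows 3-9 cols 1-6 z=3 -> covers; best now C (z=3)
Winner: C at z=3

Answer: C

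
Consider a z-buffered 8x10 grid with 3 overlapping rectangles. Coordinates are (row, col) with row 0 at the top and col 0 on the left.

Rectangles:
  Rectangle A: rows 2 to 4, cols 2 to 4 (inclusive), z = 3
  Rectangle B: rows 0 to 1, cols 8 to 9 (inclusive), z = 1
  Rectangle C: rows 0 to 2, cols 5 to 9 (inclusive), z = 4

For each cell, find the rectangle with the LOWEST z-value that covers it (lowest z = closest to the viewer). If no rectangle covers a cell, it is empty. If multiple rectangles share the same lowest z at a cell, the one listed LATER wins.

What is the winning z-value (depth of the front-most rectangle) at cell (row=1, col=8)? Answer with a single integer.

Check cell (1,8):
  A: rows 2-4 cols 2-4 -> outside (row miss)
  B: rows 0-1 cols 8-9 z=1 -> covers; best now B (z=1)
  C: rows 0-2 cols 5-9 z=4 -> covers; best now B (z=1)
Winner: B at z=1

Answer: 1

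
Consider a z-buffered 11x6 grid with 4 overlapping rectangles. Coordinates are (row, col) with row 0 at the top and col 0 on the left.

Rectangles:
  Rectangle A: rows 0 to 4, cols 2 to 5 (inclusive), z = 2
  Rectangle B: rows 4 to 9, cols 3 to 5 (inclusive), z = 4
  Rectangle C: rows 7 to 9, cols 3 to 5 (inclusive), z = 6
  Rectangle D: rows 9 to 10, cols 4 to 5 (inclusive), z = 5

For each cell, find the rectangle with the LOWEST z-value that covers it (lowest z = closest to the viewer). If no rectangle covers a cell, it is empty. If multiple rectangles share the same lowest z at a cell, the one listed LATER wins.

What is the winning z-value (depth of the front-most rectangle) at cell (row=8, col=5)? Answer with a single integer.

Answer: 4

Derivation:
Check cell (8,5):
  A: rows 0-4 cols 2-5 -> outside (row miss)
  B: rows 4-9 cols 3-5 z=4 -> covers; best now B (z=4)
  C: rows 7-9 cols 3-5 z=6 -> covers; best now B (z=4)
  D: rows 9-10 cols 4-5 -> outside (row miss)
Winner: B at z=4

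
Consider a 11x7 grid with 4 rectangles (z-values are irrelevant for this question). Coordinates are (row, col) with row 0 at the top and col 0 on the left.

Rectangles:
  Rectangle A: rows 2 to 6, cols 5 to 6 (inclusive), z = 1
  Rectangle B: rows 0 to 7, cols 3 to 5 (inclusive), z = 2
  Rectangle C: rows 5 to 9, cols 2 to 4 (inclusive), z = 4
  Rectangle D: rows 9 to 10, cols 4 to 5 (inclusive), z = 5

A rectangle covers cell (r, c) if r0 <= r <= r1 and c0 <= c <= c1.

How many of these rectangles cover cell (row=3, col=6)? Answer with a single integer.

Check cell (3,6):
  A: rows 2-6 cols 5-6 -> covers
  B: rows 0-7 cols 3-5 -> outside (col miss)
  C: rows 5-9 cols 2-4 -> outside (row miss)
  D: rows 9-10 cols 4-5 -> outside (row miss)
Count covering = 1

Answer: 1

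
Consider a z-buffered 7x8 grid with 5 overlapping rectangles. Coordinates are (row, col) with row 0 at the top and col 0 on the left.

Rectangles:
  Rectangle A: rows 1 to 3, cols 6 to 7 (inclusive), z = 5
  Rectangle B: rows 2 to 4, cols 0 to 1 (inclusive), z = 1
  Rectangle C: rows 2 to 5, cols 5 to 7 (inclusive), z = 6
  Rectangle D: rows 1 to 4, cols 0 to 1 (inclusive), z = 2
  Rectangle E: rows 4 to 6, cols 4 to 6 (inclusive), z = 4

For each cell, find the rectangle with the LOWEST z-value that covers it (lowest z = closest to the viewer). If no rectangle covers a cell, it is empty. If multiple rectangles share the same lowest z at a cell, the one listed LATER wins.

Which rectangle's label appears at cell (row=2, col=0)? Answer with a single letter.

Check cell (2,0):
  A: rows 1-3 cols 6-7 -> outside (col miss)
  B: rows 2-4 cols 0-1 z=1 -> covers; best now B (z=1)
  C: rows 2-5 cols 5-7 -> outside (col miss)
  D: rows 1-4 cols 0-1 z=2 -> covers; best now B (z=1)
  E: rows 4-6 cols 4-6 -> outside (row miss)
Winner: B at z=1

Answer: B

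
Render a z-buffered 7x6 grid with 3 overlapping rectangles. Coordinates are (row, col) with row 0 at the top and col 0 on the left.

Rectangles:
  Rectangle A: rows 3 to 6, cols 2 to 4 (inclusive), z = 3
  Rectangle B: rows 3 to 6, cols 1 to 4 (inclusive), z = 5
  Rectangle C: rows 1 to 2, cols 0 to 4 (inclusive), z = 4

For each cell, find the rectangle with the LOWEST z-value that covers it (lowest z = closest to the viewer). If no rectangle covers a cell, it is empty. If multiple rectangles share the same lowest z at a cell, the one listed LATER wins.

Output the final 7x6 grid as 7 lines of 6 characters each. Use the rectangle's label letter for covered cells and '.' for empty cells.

......
CCCCC.
CCCCC.
.BAAA.
.BAAA.
.BAAA.
.BAAA.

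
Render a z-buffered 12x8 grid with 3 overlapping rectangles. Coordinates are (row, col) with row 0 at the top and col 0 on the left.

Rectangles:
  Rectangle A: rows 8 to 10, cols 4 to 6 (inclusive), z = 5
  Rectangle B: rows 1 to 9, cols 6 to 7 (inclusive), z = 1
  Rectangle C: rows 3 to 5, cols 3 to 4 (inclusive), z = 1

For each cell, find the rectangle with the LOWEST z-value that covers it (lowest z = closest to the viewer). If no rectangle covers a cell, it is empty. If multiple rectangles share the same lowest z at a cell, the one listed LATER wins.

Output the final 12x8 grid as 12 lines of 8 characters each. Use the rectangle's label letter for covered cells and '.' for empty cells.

........
......BB
......BB
...CC.BB
...CC.BB
...CC.BB
......BB
......BB
....AABB
....AABB
....AAA.
........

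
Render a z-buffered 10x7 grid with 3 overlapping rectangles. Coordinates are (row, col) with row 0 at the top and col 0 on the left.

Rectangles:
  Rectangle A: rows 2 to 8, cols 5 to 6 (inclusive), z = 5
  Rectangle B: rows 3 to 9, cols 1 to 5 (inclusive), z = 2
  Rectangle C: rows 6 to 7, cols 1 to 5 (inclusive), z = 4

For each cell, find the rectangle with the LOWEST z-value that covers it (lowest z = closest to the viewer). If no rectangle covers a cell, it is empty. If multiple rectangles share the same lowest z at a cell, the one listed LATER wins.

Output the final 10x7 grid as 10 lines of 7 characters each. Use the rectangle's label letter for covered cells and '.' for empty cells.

.......
.......
.....AA
.BBBBBA
.BBBBBA
.BBBBBA
.BBBBBA
.BBBBBA
.BBBBBA
.BBBBB.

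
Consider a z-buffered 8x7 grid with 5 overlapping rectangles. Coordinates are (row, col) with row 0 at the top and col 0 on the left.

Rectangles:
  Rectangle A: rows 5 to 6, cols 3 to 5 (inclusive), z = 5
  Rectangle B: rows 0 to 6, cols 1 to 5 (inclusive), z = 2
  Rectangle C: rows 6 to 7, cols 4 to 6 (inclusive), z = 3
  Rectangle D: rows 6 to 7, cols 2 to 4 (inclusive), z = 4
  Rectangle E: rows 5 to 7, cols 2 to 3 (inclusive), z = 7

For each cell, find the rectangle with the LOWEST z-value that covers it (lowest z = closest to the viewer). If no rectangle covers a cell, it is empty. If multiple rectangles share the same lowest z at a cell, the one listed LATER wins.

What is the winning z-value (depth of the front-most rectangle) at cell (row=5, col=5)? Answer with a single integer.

Answer: 2

Derivation:
Check cell (5,5):
  A: rows 5-6 cols 3-5 z=5 -> covers; best now A (z=5)
  B: rows 0-6 cols 1-5 z=2 -> covers; best now B (z=2)
  C: rows 6-7 cols 4-6 -> outside (row miss)
  D: rows 6-7 cols 2-4 -> outside (row miss)
  E: rows 5-7 cols 2-3 -> outside (col miss)
Winner: B at z=2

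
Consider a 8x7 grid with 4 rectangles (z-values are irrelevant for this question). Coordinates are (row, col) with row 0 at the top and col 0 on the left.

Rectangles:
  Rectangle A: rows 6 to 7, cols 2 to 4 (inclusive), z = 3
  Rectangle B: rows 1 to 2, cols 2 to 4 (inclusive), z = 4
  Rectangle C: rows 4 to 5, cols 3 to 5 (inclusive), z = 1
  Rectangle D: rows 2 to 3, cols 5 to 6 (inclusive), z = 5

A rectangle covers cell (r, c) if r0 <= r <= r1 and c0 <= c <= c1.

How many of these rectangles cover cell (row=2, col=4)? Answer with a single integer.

Check cell (2,4):
  A: rows 6-7 cols 2-4 -> outside (row miss)
  B: rows 1-2 cols 2-4 -> covers
  C: rows 4-5 cols 3-5 -> outside (row miss)
  D: rows 2-3 cols 5-6 -> outside (col miss)
Count covering = 1

Answer: 1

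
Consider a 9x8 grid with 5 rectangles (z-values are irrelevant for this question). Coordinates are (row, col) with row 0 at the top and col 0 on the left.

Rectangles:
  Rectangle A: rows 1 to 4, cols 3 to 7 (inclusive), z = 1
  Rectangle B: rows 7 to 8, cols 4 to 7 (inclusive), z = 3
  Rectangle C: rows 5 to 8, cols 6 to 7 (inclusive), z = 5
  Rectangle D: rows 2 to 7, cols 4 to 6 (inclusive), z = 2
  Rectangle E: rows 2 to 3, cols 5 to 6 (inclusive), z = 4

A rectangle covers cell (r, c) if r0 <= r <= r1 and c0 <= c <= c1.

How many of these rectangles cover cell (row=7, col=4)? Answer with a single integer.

Answer: 2

Derivation:
Check cell (7,4):
  A: rows 1-4 cols 3-7 -> outside (row miss)
  B: rows 7-8 cols 4-7 -> covers
  C: rows 5-8 cols 6-7 -> outside (col miss)
  D: rows 2-7 cols 4-6 -> covers
  E: rows 2-3 cols 5-6 -> outside (row miss)
Count covering = 2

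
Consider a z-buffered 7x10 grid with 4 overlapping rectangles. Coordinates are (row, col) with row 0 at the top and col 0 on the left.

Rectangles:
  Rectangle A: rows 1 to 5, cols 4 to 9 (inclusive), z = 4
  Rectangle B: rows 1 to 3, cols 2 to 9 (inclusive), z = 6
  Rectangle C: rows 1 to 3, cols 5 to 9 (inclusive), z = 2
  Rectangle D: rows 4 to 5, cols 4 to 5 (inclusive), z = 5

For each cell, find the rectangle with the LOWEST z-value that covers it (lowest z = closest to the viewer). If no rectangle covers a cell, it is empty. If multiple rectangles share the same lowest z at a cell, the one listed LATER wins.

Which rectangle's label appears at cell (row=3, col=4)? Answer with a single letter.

Answer: A

Derivation:
Check cell (3,4):
  A: rows 1-5 cols 4-9 z=4 -> covers; best now A (z=4)
  B: rows 1-3 cols 2-9 z=6 -> covers; best now A (z=4)
  C: rows 1-3 cols 5-9 -> outside (col miss)
  D: rows 4-5 cols 4-5 -> outside (row miss)
Winner: A at z=4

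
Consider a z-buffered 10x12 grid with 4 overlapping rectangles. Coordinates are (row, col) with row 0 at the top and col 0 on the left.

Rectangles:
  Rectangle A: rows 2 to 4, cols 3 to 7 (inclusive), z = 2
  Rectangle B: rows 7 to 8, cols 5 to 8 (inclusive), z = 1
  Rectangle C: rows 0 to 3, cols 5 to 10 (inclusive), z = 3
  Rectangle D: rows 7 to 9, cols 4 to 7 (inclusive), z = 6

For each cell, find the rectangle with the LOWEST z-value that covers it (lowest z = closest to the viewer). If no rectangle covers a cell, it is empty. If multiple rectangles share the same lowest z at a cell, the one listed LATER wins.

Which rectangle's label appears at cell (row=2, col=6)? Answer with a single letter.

Check cell (2,6):
  A: rows 2-4 cols 3-7 z=2 -> covers; best now A (z=2)
  B: rows 7-8 cols 5-8 -> outside (row miss)
  C: rows 0-3 cols 5-10 z=3 -> covers; best now A (z=2)
  D: rows 7-9 cols 4-7 -> outside (row miss)
Winner: A at z=2

Answer: A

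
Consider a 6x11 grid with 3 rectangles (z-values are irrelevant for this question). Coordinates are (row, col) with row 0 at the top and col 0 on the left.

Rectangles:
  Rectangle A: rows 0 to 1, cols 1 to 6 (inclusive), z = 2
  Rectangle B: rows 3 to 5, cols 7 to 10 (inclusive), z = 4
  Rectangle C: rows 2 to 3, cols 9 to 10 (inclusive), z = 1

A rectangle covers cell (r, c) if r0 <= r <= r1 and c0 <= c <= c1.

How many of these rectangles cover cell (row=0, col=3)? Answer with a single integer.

Check cell (0,3):
  A: rows 0-1 cols 1-6 -> covers
  B: rows 3-5 cols 7-10 -> outside (row miss)
  C: rows 2-3 cols 9-10 -> outside (row miss)
Count covering = 1

Answer: 1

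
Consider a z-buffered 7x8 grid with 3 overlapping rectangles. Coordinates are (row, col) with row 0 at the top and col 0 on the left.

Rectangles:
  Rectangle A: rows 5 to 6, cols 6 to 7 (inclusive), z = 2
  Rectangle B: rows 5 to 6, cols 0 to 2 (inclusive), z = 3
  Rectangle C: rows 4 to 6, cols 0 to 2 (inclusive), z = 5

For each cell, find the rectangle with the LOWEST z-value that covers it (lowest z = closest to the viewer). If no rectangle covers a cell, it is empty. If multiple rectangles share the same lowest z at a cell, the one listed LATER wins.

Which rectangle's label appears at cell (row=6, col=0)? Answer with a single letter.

Check cell (6,0):
  A: rows 5-6 cols 6-7 -> outside (col miss)
  B: rows 5-6 cols 0-2 z=3 -> covers; best now B (z=3)
  C: rows 4-6 cols 0-2 z=5 -> covers; best now B (z=3)
Winner: B at z=3

Answer: B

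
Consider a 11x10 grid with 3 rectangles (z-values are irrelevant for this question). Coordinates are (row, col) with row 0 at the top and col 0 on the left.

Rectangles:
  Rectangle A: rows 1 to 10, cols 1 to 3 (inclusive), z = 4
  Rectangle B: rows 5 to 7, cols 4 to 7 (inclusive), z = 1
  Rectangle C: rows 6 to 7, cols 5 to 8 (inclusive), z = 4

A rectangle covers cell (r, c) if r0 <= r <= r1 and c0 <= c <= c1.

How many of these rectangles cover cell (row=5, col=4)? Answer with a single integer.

Check cell (5,4):
  A: rows 1-10 cols 1-3 -> outside (col miss)
  B: rows 5-7 cols 4-7 -> covers
  C: rows 6-7 cols 5-8 -> outside (row miss)
Count covering = 1

Answer: 1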